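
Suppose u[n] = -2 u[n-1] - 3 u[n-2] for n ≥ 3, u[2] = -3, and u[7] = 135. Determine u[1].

5

Let u[1] = w.
u[3] = 6 - 3w
u[4] = -3 + 6w
u[5] = -12 - 3w
u[6] = 33 - 12w
u[7] = -30 + 33w
So -30 + 33w = 135, giving w = 5.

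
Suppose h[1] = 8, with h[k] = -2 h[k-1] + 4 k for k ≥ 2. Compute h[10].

h[2] = -2(8) + 8 = -8
h[3] = -2(-8) + 12 = 28
h[4] = -2(28) + 16 = -40
h[5] = -2(-40) + 20 = 100
h[6] = -2(100) + 24 = -176
h[7] = -2(-176) + 28 = 380
h[8] = -2(380) + 32 = -728
h[9] = -2(-728) + 36 = 1492
h[10] = -2(1492) + 40 = -2944

-2944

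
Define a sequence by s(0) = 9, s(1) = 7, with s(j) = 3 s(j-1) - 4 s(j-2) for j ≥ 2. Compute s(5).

-185

s(2) = 3·7 - 4·9 = -15
s(3) = 3·(-15) - 4·7 = -73
s(4) = 3·(-73) - 4·(-15) = -159
s(5) = 3·(-159) - 4·(-73) = -185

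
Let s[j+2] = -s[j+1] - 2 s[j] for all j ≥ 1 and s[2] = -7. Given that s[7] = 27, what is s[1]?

Let s[1] = v.
s[3] = 7 - 2v
s[4] = 7 + 2v
s[5] = -21 + 2v
s[6] = 7 - 6v
s[7] = 35 + 2v
So 35 + 2v = 27, giving v = -4.

-4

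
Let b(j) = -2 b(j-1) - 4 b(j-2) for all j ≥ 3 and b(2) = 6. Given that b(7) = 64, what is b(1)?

Let b(1) = w.
b(3) = -12 - 4w
b(4) = 8w
b(5) = 48
b(6) = -96 - 32w
b(7) = 64w
So 64w = 64, giving w = 1.

1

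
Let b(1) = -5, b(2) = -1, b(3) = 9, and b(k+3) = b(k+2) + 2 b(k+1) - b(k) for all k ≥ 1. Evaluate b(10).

521

b(4) = 9 + 2*(-1) - (-5) = 12
b(5) = 12 + 2*9 - (-1) = 31
b(6) = 31 + 2*12 - 9 = 46
b(7) = 46 + 2*31 - 12 = 96
b(8) = 96 + 2*46 - 31 = 157
b(9) = 157 + 2*96 - 46 = 303
b(10) = 303 + 2*157 - 96 = 521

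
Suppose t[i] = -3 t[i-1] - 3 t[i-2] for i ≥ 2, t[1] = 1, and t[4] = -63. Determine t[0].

3

Let t[0] = z.
t[2] = -3 - 3z
t[3] = 6 + 9z
t[4] = -9 - 18z
So -9 - 18z = -63, giving z = 3.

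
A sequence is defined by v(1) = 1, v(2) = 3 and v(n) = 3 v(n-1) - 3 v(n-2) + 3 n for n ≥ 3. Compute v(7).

327

v(3) = 3*3 - 3*1 + 9 = 15
v(4) = 3*15 - 3*3 + 12 = 48
v(5) = 3*48 - 3*15 + 15 = 114
v(6) = 3*114 - 3*48 + 18 = 216
v(7) = 3*216 - 3*114 + 21 = 327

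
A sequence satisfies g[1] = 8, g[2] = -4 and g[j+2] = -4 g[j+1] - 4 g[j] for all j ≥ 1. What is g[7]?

g[3] = -4(-4) - 4(8) = -16
g[4] = -4(-16) - 4(-4) = 80
g[5] = -4(80) - 4(-16) = -256
g[6] = -4(-256) - 4(80) = 704
g[7] = -4(704) - 4(-256) = -1792

-1792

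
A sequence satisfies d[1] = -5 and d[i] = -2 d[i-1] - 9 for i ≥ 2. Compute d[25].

The fixed point is -9/(1 + 2) = -3, so d[i] + 3 = -2(d[i-1] + 3).
Hence d[i] = -2·(-2)^{i-1} - 3.
d[25] = -2·(-2)^{24} - 3 = -2·16777216 - 3 = -33554435.

-33554435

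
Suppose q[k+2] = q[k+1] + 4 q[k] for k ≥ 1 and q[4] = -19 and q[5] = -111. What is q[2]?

Rearranging, q[k-2] = (q[k] - q[k-1]) / 4.
q[3] = (-111 - (-19)) / 4 = -92/4 = -23
q[2] = (-19 - (-23)) / 4 = 4/4 = 1

1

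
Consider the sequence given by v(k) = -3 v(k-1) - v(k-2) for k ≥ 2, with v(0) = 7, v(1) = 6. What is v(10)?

-58678

v(2) = -3(6) - 7 = -25
v(3) = -3(-25) - 6 = 69
v(4) = -3(69) - (-25) = -182
v(5) = -3(-182) - 69 = 477
v(6) = -3(477) - (-182) = -1249
v(7) = -3(-1249) - 477 = 3270
v(8) = -3(3270) - (-1249) = -8561
v(9) = -3(-8561) - 3270 = 22413
v(10) = -3(22413) - (-8561) = -58678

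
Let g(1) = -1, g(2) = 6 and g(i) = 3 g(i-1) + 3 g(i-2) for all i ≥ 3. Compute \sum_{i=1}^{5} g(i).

317

g(3) = 3·6 + 3·(-1) = 15
g(4) = 3·15 + 3·6 = 63
g(5) = 3·63 + 3·15 = 234
Sum = (-1) + 6 + 15 + 63 + 234 = 317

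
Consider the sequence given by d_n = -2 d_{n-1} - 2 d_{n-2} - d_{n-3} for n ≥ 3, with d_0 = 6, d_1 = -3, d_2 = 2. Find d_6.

6

d_3 = -2·2 - 2·(-3) - 6 = -4
d_4 = -2·(-4) - 2·2 - (-3) = 7
d_5 = -2·7 - 2·(-4) - 2 = -8
d_6 = -2·(-8) - 2·7 - (-4) = 6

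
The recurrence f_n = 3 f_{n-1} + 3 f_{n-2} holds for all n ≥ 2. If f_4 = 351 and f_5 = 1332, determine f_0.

Rearranging, f_{n-2} = (f_n - 3 f_{n-1}) / 3.
f_3 = (1332 - 3·351) / 3 = 279/3 = 93
f_2 = (351 - 3·93) / 3 = 72/3 = 24
f_1 = (93 - 3·24) / 3 = 21/3 = 7
f_0 = (24 - 3·7) / 3 = 3/3 = 1

1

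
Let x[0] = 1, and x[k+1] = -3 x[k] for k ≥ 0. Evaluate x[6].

729

x[1] = -3·1 = -3
x[2] = -3·(-3) = 9
x[3] = -3·9 = -27
x[4] = -3·(-27) = 81
x[5] = -3·81 = -243
x[6] = -3·(-243) = 729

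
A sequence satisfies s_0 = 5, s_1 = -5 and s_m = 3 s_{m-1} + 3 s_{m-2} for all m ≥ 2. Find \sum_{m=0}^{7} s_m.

s_2 = 3(-5) + 3(5) = 0
s_3 = 3(0) + 3(-5) = -15
s_4 = 3(-15) + 3(0) = -45
s_5 = 3(-45) + 3(-15) = -180
s_6 = 3(-180) + 3(-45) = -675
s_7 = 3(-675) + 3(-180) = -2565
Sum = 5 + (-5) + 0 + (-15) + (-45) + (-180) + (-675) + (-2565) = -3480

-3480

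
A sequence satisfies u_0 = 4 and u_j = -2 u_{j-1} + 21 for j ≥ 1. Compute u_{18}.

-786425

The fixed point is 21/(1 + 2) = 7, so u_j - 7 = -2(u_{j-1} - 7).
Hence u_j = -3·(-2)^j + 7.
u_{18} = -3·(-2)^{18} + 7 = -3·262144 + 7 = -786425.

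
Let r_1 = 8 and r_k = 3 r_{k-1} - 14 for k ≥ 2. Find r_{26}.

The fixed point is -14/(1 - 3) = 7, so r_k - 7 = 3(r_{k-1} - 7).
Hence r_k = 1·3^{k-1} + 7.
r_{26} = 1·3^{25} + 7 = 1·847288609443 + 7 = 847288609450.

847288609450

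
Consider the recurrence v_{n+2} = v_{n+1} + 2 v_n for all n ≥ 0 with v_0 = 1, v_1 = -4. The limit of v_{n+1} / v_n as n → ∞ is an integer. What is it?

2

The characteristic equation is r^2 - r - 2 = 0, which factors as (r - 2)(r + 1) = 0.
So the roots are 2 and -1. Since |2| > |-1| and the coefficient of 2^n is non-zero, the ratio tends to 2.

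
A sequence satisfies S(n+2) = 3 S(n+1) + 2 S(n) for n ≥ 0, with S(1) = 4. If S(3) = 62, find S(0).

Let S(0) = v.
S(2) = 12 + 2v
S(3) = 44 + 6v
So 44 + 6v = 62, giving v = 3.

3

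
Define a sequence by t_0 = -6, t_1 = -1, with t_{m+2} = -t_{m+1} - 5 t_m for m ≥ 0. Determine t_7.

t_2 = -(-1) - 5·(-6) = 31
t_3 = -31 - 5·(-1) = -26
t_4 = -(-26) - 5·31 = -129
t_5 = -(-129) - 5·(-26) = 259
t_6 = -259 - 5·(-129) = 386
t_7 = -386 - 5·259 = -1681

-1681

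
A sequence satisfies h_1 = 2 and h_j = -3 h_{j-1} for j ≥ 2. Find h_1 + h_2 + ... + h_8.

h_2 = -3(2) = -6
h_3 = -3(-6) = 18
h_4 = -3(18) = -54
h_5 = -3(-54) = 162
h_6 = -3(162) = -486
h_7 = -3(-486) = 1458
h_8 = -3(1458) = -4374
Sum = 2 + (-6) + 18 + (-54) + 162 + (-486) + 1458 + (-4374) = -3280

-3280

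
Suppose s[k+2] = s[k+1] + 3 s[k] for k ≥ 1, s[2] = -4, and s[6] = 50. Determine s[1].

6

Let s[1] = w.
s[3] = -4 + 3w
s[4] = -16 + 3w
s[5] = -28 + 12w
s[6] = -76 + 21w
So -76 + 21w = 50, giving w = 6.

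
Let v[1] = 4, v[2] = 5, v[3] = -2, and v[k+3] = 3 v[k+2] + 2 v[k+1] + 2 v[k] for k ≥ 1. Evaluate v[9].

v[4] = 3(-2) + 2(5) + 2(4) = 12
v[5] = 3(12) + 2(-2) + 2(5) = 42
v[6] = 3(42) + 2(12) + 2(-2) = 146
v[7] = 3(146) + 2(42) + 2(12) = 546
v[8] = 3(546) + 2(146) + 2(42) = 2014
v[9] = 3(2014) + 2(546) + 2(146) = 7426

7426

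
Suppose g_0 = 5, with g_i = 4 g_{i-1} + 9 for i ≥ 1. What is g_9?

2097149

g_1 = 4(5) + 9 = 29
g_2 = 4(29) + 9 = 125
g_3 = 4(125) + 9 = 509
g_4 = 4(509) + 9 = 2045
g_5 = 4(2045) + 9 = 8189
g_6 = 4(8189) + 9 = 32765
g_7 = 4(32765) + 9 = 131069
g_8 = 4(131069) + 9 = 524285
g_9 = 4(524285) + 9 = 2097149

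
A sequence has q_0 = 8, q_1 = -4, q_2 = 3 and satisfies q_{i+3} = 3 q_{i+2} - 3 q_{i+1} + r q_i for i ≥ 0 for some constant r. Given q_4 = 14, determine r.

q_3 = 21 + 8r
q_4 = 54 + 20r
So 54 + 20r = 14, giving r = -2.

-2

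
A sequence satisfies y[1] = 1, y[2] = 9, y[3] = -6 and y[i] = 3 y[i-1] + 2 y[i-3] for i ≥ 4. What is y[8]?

y[4] = 3*(-6) + 2*1 = -16
y[5] = 3*(-16) + 2*9 = -30
y[6] = 3*(-30) + 2*(-6) = -102
y[7] = 3*(-102) + 2*(-16) = -338
y[8] = 3*(-338) + 2*(-30) = -1074

-1074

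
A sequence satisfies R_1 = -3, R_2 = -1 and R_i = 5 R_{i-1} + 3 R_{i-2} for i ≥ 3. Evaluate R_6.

R_3 = 5·(-1) + 3·(-3) = -14
R_4 = 5·(-14) + 3·(-1) = -73
R_5 = 5·(-73) + 3·(-14) = -407
R_6 = 5·(-407) + 3·(-73) = -2254

-2254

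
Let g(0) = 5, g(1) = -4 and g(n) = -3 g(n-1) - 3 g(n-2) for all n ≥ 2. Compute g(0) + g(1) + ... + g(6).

-71

g(2) = -3·(-4) - 3·5 = -3
g(3) = -3·(-3) - 3·(-4) = 21
g(4) = -3·21 - 3·(-3) = -54
g(5) = -3·(-54) - 3·21 = 99
g(6) = -3·99 - 3·(-54) = -135
Sum = 5 + (-4) + (-3) + 21 + (-54) + 99 + (-135) = -71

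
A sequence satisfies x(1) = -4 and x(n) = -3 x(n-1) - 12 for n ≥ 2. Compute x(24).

The fixed point is -12/(1 + 3) = -3, so x(n) + 3 = -3(x(n-1) + 3).
Hence x(n) = -1·(-3)^{n-1} - 3.
x(24) = -1·(-3)^{23} - 3 = -1·-94143178827 - 3 = 94143178824.

94143178824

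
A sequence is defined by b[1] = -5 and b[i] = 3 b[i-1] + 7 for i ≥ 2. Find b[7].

b[2] = 3(-5) + 7 = -8
b[3] = 3(-8) + 7 = -17
b[4] = 3(-17) + 7 = -44
b[5] = 3(-44) + 7 = -125
b[6] = 3(-125) + 7 = -368
b[7] = 3(-368) + 7 = -1097

-1097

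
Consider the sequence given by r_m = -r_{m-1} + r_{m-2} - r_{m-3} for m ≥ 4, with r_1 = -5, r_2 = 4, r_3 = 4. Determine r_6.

6

r_4 = -4 + 4 - (-5) = 5
r_5 = -5 + 4 - 4 = -5
r_6 = -(-5) + 5 - 4 = 6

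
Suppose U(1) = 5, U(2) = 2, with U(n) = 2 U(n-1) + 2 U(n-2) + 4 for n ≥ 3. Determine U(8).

2612

U(3) = 2·2 + 2·5 + 4 = 18
U(4) = 2·18 + 2·2 + 4 = 44
U(5) = 2·44 + 2·18 + 4 = 128
U(6) = 2·128 + 2·44 + 4 = 348
U(7) = 2·348 + 2·128 + 4 = 956
U(8) = 2·956 + 2·348 + 4 = 2612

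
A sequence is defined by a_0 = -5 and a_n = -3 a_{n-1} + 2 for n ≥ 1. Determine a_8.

-36085

a_1 = -3*(-5) + 2 = 17
a_2 = -3*17 + 2 = -49
a_3 = -3*(-49) + 2 = 149
a_4 = -3*149 + 2 = -445
a_5 = -3*(-445) + 2 = 1337
a_6 = -3*1337 + 2 = -4009
a_7 = -3*(-4009) + 2 = 12029
a_8 = -3*12029 + 2 = -36085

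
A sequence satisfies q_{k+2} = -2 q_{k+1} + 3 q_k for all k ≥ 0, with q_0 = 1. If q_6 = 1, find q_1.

1

Let q_1 = v.
q_2 = 3 - 2v
q_3 = -6 + 7v
q_4 = 21 - 20v
q_5 = -60 + 61v
q_6 = 183 - 182v
So 183 - 182v = 1, giving v = 1.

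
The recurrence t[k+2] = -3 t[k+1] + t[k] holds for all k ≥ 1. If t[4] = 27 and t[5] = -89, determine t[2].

3

Rearranging, t[k-2] = t[k] + 3 t[k-1].
t[3] = -89 + 3·27 = -8
t[2] = 27 + 3·(-8) = 3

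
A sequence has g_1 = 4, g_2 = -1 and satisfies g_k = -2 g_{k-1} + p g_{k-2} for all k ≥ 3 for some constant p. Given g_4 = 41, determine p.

-5

g_3 = 2 + 4p
g_4 = -4 - 9p
So -4 - 9p = 41, giving p = -5.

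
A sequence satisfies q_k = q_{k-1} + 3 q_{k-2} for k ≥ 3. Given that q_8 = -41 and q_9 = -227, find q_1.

Rearranging, q_{k-2} = (q_k - q_{k-1}) / 3.
q_7 = (-227 - (-41)) / 3 = -186/3 = -62
q_6 = (-41 - (-62)) / 3 = 21/3 = 7
q_5 = (-62 - 7) / 3 = -69/3 = -23
q_4 = (7 - (-23)) / 3 = 30/3 = 10
q_3 = (-23 - 10) / 3 = -33/3 = -11
q_2 = (10 - (-11)) / 3 = 21/3 = 7
q_1 = (-11 - 7) / 3 = -18/3 = -6

-6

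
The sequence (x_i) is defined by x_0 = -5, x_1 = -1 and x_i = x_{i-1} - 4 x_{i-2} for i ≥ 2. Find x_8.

379

x_2 = (-1) - 4(-5) = 19
x_3 = 19 - 4(-1) = 23
x_4 = 23 - 4(19) = -53
x_5 = (-53) - 4(23) = -145
x_6 = (-145) - 4(-53) = 67
x_7 = 67 - 4(-145) = 647
x_8 = 647 - 4(67) = 379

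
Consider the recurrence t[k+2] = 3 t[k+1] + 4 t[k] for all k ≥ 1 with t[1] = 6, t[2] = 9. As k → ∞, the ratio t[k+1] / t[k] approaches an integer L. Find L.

4

The characteristic equation is r^2 - 3r - 4 = 0, which factors as (r - 4)(r + 1) = 0.
So the roots are 4 and -1. Since |4| > |-1| and the coefficient of 4^k is non-zero, the ratio tends to 4.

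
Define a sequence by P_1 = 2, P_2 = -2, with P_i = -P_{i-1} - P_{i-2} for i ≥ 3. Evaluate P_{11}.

P_3 = -(-2) - 2 = 0
P_4 = -0 - (-2) = 2
P_5 = -2 - 0 = -2
P_6 = -(-2) - 2 = 0
P_7 = -0 - (-2) = 2
P_8 = -2 - 0 = -2
P_9 = -(-2) - 2 = 0
P_{10} = -0 - (-2) = 2
P_{11} = -2 - 0 = -2

-2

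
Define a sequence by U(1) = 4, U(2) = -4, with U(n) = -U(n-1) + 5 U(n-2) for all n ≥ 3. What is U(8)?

U(3) = -(-4) + 5(4) = 24
U(4) = -24 + 5(-4) = -44
U(5) = -(-44) + 5(24) = 164
U(6) = -164 + 5(-44) = -384
U(7) = -(-384) + 5(164) = 1204
U(8) = -1204 + 5(-384) = -3124

-3124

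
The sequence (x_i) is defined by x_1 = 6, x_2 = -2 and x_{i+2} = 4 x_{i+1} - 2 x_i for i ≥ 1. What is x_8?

-10544

x_3 = 4*(-2) - 2*6 = -20
x_4 = 4*(-20) - 2*(-2) = -76
x_5 = 4*(-76) - 2*(-20) = -264
x_6 = 4*(-264) - 2*(-76) = -904
x_7 = 4*(-904) - 2*(-264) = -3088
x_8 = 4*(-3088) - 2*(-904) = -10544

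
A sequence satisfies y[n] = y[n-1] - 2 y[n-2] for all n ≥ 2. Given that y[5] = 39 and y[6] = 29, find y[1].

Rearranging, y[n-2] = (y[n] - y[n-1]) / -2.
y[4] = (29 - 39) / -2 = -10/-2 = 5
y[3] = (39 - 5) / -2 = 34/-2 = -17
y[2] = (5 - (-17)) / -2 = 22/-2 = -11
y[1] = (-17 - (-11)) / -2 = -6/-2 = 3

3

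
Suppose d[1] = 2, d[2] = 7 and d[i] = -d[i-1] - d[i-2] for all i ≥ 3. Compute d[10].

2

d[3] = -7 - 2 = -9
d[4] = -(-9) - 7 = 2
d[5] = -2 - (-9) = 7
d[6] = -7 - 2 = -9
d[7] = -(-9) - 7 = 2
d[8] = -2 - (-9) = 7
d[9] = -7 - 2 = -9
d[10] = -(-9) - 7 = 2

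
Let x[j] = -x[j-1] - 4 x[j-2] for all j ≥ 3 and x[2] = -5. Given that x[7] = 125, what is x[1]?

2

Let x[1] = v.
x[3] = 5 - 4v
x[4] = 15 + 4v
x[5] = -35 + 12v
x[6] = -25 - 28v
x[7] = 165 - 20v
So 165 - 20v = 125, giving v = 2.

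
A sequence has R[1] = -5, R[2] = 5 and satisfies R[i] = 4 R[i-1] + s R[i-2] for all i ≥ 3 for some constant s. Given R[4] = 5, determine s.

5

R[3] = 20 - 5s
R[4] = 80 - 15s
So 80 - 15s = 5, giving s = 5.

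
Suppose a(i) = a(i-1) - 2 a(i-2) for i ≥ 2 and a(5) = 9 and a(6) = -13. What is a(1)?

-3

Rearranging, a(i-2) = (a(i) - a(i-1)) / -2.
a(4) = (-13 - 9) / -2 = -22/-2 = 11
a(3) = (9 - 11) / -2 = -2/-2 = 1
a(2) = (11 - 1) / -2 = 10/-2 = -5
a(1) = (1 - (-5)) / -2 = 6/-2 = -3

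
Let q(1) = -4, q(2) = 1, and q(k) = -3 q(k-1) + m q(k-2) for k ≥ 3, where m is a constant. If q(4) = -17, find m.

q(3) = -3 - 4m
q(4) = 9 + 13m
So 9 + 13m = -17, giving m = -2.

-2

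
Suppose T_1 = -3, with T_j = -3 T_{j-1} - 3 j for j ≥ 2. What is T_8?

3684

T_2 = -3*(-3) - 6 = 3
T_3 = -3*3 - 9 = -18
T_4 = -3*(-18) - 12 = 42
T_5 = -3*42 - 15 = -141
T_6 = -3*(-141) - 18 = 405
T_7 = -3*405 - 21 = -1236
T_8 = -3*(-1236) - 24 = 3684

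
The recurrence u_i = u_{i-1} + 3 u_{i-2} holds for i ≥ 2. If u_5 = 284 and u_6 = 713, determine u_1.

Rearranging, u_{i-2} = (u_i - u_{i-1}) / 3.
u_4 = (713 - 284) / 3 = 429/3 = 143
u_3 = (284 - 143) / 3 = 141/3 = 47
u_2 = (143 - 47) / 3 = 96/3 = 32
u_1 = (47 - 32) / 3 = 15/3 = 5

5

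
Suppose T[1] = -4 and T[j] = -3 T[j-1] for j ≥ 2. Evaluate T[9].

-26244

T[2] = -3*(-4) = 12
T[3] = -3*12 = -36
T[4] = -3*(-36) = 108
T[5] = -3*108 = -324
T[6] = -3*(-324) = 972
T[7] = -3*972 = -2916
T[8] = -3*(-2916) = 8748
T[9] = -3*8748 = -26244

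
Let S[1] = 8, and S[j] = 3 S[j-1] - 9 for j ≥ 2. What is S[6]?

S[2] = 3*8 - 9 = 15
S[3] = 3*15 - 9 = 36
S[4] = 3*36 - 9 = 99
S[5] = 3*99 - 9 = 288
S[6] = 3*288 - 9 = 855

855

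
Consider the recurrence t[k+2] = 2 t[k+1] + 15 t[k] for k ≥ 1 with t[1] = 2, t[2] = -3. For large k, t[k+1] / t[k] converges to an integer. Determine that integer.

5

The characteristic equation is r^2 - 2r - 15 = 0, which factors as (r - 5)(r + 3) = 0.
So the roots are 5 and -3. Since |5| > |-3| and the coefficient of 5^k is non-zero, the ratio tends to 5.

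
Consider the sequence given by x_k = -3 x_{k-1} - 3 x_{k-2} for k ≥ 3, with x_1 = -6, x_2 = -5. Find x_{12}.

x_3 = -3*(-5) - 3*(-6) = 33
x_4 = -3*33 - 3*(-5) = -84
x_5 = -3*(-84) - 3*33 = 153
x_6 = -3*153 - 3*(-84) = -207
x_7 = -3*(-207) - 3*153 = 162
x_8 = -3*162 - 3*(-207) = 135
x_9 = -3*135 - 3*162 = -891
x_{10} = -3*(-891) - 3*135 = 2268
x_{11} = -3*2268 - 3*(-891) = -4131
x_{12} = -3*(-4131) - 3*2268 = 5589

5589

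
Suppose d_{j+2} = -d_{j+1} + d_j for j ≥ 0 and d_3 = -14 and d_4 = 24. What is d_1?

Rearranging, d_{j-2} = d_j + d_{j-1}.
d_2 = 24 + (-14) = 10
d_1 = -14 + 10 = -4

-4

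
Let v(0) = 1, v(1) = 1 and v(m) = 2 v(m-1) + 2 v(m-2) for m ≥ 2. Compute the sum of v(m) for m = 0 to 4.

44

v(2) = 2(1) + 2(1) = 4
v(3) = 2(4) + 2(1) = 10
v(4) = 2(10) + 2(4) = 28
Sum = 1 + 1 + 4 + 10 + 28 = 44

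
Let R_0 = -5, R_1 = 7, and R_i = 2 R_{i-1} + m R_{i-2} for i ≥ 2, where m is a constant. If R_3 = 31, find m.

R_2 = 14 - 5m
R_3 = 28 - 3m
So 28 - 3m = 31, giving m = -1.

-1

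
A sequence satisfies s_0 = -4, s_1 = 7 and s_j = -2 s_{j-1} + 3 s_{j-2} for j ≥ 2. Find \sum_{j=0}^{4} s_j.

-174

s_2 = -2*7 + 3*(-4) = -26
s_3 = -2*(-26) + 3*7 = 73
s_4 = -2*73 + 3*(-26) = -224
Sum = (-4) + 7 + (-26) + 73 + (-224) = -174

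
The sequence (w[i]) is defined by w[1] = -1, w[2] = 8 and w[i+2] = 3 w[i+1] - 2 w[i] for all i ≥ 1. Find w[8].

1142

w[3] = 3*8 - 2*(-1) = 26
w[4] = 3*26 - 2*8 = 62
w[5] = 3*62 - 2*26 = 134
w[6] = 3*134 - 2*62 = 278
w[7] = 3*278 - 2*134 = 566
w[8] = 3*566 - 2*278 = 1142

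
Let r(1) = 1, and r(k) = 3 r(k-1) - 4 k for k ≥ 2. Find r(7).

r(2) = 3*1 - 8 = -5
r(3) = 3*(-5) - 12 = -27
r(4) = 3*(-27) - 16 = -97
r(5) = 3*(-97) - 20 = -311
r(6) = 3*(-311) - 24 = -957
r(7) = 3*(-957) - 28 = -2899

-2899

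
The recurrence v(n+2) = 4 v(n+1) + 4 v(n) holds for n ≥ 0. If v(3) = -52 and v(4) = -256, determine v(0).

Rearranging, v(n-2) = (v(n) - 4 v(n-1)) / 4.
v(2) = (-256 - 4·(-52)) / 4 = -48/4 = -12
v(1) = (-52 - 4·(-12)) / 4 = -4/4 = -1
v(0) = (-12 - 4·(-1)) / 4 = -8/4 = -2

-2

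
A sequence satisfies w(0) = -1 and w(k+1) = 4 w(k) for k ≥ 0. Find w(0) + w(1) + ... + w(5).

w(1) = 4(-1) = -4
w(2) = 4(-4) = -16
w(3) = 4(-16) = -64
w(4) = 4(-64) = -256
w(5) = 4(-256) = -1024
Sum = (-1) + (-4) + (-16) + (-64) + (-256) + (-1024) = -1365

-1365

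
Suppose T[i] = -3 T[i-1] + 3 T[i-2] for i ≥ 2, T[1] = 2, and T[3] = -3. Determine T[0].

3

Let T[0] = x.
T[2] = -6 + 3x
T[3] = 24 - 9x
So 24 - 9x = -3, giving x = 3.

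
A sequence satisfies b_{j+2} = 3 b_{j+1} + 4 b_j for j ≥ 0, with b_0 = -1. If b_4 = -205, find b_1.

Let b_1 = x.
b_2 = -4 + 3x
b_3 = -12 + 13x
b_4 = -52 + 51x
So -52 + 51x = -205, giving x = -3.

-3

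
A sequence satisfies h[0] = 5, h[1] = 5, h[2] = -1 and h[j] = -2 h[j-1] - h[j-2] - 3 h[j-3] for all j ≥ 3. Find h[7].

-199

h[3] = -2(-1) - 5 - 3(5) = -18
h[4] = -2(-18) - (-1) - 3(5) = 22
h[5] = -2(22) - (-18) - 3(-1) = -23
h[6] = -2(-23) - 22 - 3(-18) = 78
h[7] = -2(78) - (-23) - 3(22) = -199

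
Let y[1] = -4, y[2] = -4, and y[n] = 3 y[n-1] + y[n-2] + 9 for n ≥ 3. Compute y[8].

-1552

y[3] = 3(-4) + (-4) + 9 = -7
y[4] = 3(-7) + (-4) + 9 = -16
y[5] = 3(-16) + (-7) + 9 = -46
y[6] = 3(-46) + (-16) + 9 = -145
y[7] = 3(-145) + (-46) + 9 = -472
y[8] = 3(-472) + (-145) + 9 = -1552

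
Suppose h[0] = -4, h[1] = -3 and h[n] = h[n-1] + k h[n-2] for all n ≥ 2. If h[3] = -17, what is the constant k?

h[2] = -3 - 4k
h[3] = -3 - 7k
So -3 - 7k = -17, giving k = 2.

2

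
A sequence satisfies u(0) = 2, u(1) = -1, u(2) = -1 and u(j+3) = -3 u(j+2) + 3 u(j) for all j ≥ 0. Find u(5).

87

u(3) = -3*(-1) + 3*2 = 9
u(4) = -3*9 + 3*(-1) = -30
u(5) = -3*(-30) + 3*(-1) = 87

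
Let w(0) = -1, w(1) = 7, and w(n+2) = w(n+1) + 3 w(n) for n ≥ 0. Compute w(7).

w(2) = 7 + 3·(-1) = 4
w(3) = 4 + 3·7 = 25
w(4) = 25 + 3·4 = 37
w(5) = 37 + 3·25 = 112
w(6) = 112 + 3·37 = 223
w(7) = 223 + 3·112 = 559

559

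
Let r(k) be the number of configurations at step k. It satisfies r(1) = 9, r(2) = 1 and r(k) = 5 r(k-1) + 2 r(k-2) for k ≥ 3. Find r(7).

18207

r(3) = 5(1) + 2(9) = 23
r(4) = 5(23) + 2(1) = 117
r(5) = 5(117) + 2(23) = 631
r(6) = 5(631) + 2(117) = 3389
r(7) = 5(3389) + 2(631) = 18207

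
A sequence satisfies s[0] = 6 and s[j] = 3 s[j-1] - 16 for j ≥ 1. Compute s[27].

The fixed point is -16/(1 - 3) = 8, so s[j] - 8 = 3(s[j-1] - 8).
Hence s[j] = -2·3^j + 8.
s[27] = -2·3^{27} + 8 = -2·7625597484987 + 8 = -15251194969966.

-15251194969966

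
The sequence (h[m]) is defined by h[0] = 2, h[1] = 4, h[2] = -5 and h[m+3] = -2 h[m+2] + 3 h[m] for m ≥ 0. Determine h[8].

h[3] = -2·(-5) + 3·2 = 16
h[4] = -2·16 + 3·4 = -20
h[5] = -2·(-20) + 3·(-5) = 25
h[6] = -2·25 + 3·16 = -2
h[7] = -2·(-2) + 3·(-20) = -56
h[8] = -2·(-56) + 3·25 = 187

187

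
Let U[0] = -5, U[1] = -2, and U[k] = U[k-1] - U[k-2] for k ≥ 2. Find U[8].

3

U[2] = (-2) - (-5) = 3
U[3] = 3 - (-2) = 5
U[4] = 5 - 3 = 2
U[5] = 2 - 5 = -3
U[6] = (-3) - 2 = -5
U[7] = (-5) - (-3) = -2
U[8] = (-2) - (-5) = 3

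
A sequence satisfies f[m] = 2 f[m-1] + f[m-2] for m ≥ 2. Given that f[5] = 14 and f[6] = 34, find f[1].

-2

Rearranging, f[m-2] = f[m] - 2 f[m-1].
f[4] = 34 - 2(14) = 6
f[3] = 14 - 2(6) = 2
f[2] = 6 - 2(2) = 2
f[1] = 2 - 2(2) = -2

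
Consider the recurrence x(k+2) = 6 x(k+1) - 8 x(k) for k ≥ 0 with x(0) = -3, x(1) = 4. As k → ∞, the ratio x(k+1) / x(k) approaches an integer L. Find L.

4

The characteristic equation is r^2 - 6r + 8 = 0, which factors as (r - 4)(r - 2) = 0.
So the roots are 4 and 2. Since |4| > |2| and the coefficient of 4^k is non-zero, the ratio tends to 4.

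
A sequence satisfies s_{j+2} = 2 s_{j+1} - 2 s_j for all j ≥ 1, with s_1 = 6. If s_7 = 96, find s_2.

Let s_2 = y.
s_3 = -12 + 2y
s_4 = -24 + 2y
s_5 = -24
s_6 = -4y
s_7 = 48 - 8y
So 48 - 8y = 96, giving y = -6.

-6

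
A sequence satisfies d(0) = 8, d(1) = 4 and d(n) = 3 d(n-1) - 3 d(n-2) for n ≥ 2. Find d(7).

d(2) = 3(4) - 3(8) = -12
d(3) = 3(-12) - 3(4) = -48
d(4) = 3(-48) - 3(-12) = -108
d(5) = 3(-108) - 3(-48) = -180
d(6) = 3(-180) - 3(-108) = -216
d(7) = 3(-216) - 3(-180) = -108

-108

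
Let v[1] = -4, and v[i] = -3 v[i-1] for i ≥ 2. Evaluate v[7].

-2916

v[2] = -3·(-4) = 12
v[3] = -3·12 = -36
v[4] = -3·(-36) = 108
v[5] = -3·108 = -324
v[6] = -3·(-324) = 972
v[7] = -3·972 = -2916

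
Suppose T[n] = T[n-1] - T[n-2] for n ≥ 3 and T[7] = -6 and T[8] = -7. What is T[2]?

-7

Rearranging, T[n-2] = -(T[n] - T[n-1]).
T[6] = -(-7 - (-6)) = 1
T[5] = -(-6 - 1) = 7
T[4] = -(1 - 7) = 6
T[3] = -(7 - 6) = -1
T[2] = -(6 - (-1)) = -7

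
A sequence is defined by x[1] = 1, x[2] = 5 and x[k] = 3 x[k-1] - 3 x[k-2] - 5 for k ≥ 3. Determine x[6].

x[3] = 3*5 - 3*1 - 5 = 7
x[4] = 3*7 - 3*5 - 5 = 1
x[5] = 3*1 - 3*7 - 5 = -23
x[6] = 3*(-23) - 3*1 - 5 = -77

-77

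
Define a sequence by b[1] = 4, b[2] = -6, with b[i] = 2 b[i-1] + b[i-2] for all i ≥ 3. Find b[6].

b[3] = 2*(-6) + 4 = -8
b[4] = 2*(-8) + (-6) = -22
b[5] = 2*(-22) + (-8) = -52
b[6] = 2*(-52) + (-22) = -126

-126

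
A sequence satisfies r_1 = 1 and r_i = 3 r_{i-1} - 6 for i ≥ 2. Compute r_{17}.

The fixed point is -6/(1 - 3) = 3, so r_i - 3 = 3(r_{i-1} - 3).
Hence r_i = -2·3^{i-1} + 3.
r_{17} = -2·3^{16} + 3 = -2·43046721 + 3 = -86093439.

-86093439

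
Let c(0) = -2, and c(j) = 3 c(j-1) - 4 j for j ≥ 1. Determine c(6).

c(1) = 3(-2) - 4 = -10
c(2) = 3(-10) - 8 = -38
c(3) = 3(-38) - 12 = -126
c(4) = 3(-126) - 16 = -394
c(5) = 3(-394) - 20 = -1202
c(6) = 3(-1202) - 24 = -3630

-3630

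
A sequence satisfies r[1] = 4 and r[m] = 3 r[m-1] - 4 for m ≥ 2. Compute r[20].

2324522936

The fixed point is -4/(1 - 3) = 2, so r[m] - 2 = 3(r[m-1] - 2).
Hence r[m] = 2·3^{m-1} + 2.
r[20] = 2·3^{19} + 2 = 2·1162261467 + 2 = 2324522936.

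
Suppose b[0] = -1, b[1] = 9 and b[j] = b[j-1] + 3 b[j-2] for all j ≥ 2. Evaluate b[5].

150

b[2] = 9 + 3·(-1) = 6
b[3] = 6 + 3·9 = 33
b[4] = 33 + 3·6 = 51
b[5] = 51 + 3·33 = 150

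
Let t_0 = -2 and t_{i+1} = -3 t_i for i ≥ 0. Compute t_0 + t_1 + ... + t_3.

t_1 = -3·(-2) = 6
t_2 = -3·6 = -18
t_3 = -3·(-18) = 54
Sum = (-2) + 6 + (-18) + 54 = 40

40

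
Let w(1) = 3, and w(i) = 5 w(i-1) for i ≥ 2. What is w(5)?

w(2) = 5*3 = 15
w(3) = 5*15 = 75
w(4) = 5*75 = 375
w(5) = 5*375 = 1875

1875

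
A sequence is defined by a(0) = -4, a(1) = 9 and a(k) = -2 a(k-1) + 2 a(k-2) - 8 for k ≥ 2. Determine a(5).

a(2) = -2*9 + 2*(-4) - 8 = -34
a(3) = -2*(-34) + 2*9 - 8 = 78
a(4) = -2*78 + 2*(-34) - 8 = -232
a(5) = -2*(-232) + 2*78 - 8 = 612

612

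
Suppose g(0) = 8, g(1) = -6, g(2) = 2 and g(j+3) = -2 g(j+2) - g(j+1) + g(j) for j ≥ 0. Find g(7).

40

g(3) = -2·2 - (-6) + 8 = 10
g(4) = -2·10 - 2 + (-6) = -28
g(5) = -2·(-28) - 10 + 2 = 48
g(6) = -2·48 - (-28) + 10 = -58
g(7) = -2·(-58) - 48 + (-28) = 40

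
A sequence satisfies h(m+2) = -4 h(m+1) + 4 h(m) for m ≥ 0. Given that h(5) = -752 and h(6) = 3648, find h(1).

Rearranging, h(m-2) = (h(m) + 4 h(m-1)) / 4.
h(4) = (3648 + 4·(-752)) / 4 = 640/4 = 160
h(3) = (-752 + 4·160) / 4 = -112/4 = -28
h(2) = (160 + 4·(-28)) / 4 = 48/4 = 12
h(1) = (-28 + 4·12) / 4 = 20/4 = 5

5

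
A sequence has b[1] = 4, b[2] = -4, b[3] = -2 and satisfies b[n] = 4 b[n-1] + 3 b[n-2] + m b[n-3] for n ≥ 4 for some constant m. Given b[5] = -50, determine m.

b[4] = -20 + 4m
b[5] = -86 + 12m
So -86 + 12m = -50, giving m = 3.

3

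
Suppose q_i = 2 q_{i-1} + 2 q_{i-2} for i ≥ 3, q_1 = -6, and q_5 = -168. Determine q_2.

Let q_2 = y.
q_3 = -12 + 2y
q_4 = -24 + 6y
q_5 = -72 + 16y
So -72 + 16y = -168, giving y = -6.

-6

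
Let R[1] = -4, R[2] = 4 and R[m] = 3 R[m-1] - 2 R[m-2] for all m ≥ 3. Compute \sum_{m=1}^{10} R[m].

R[3] = 3(4) - 2(-4) = 20
R[4] = 3(20) - 2(4) = 52
R[5] = 3(52) - 2(20) = 116
R[6] = 3(116) - 2(52) = 244
R[7] = 3(244) - 2(116) = 500
R[8] = 3(500) - 2(244) = 1012
R[9] = 3(1012) - 2(500) = 2036
R[10] = 3(2036) - 2(1012) = 4084
Sum = (-4) + 4 + 20 + 52 + 116 + 244 + 500 + 1012 + 2036 + 4084 = 8064

8064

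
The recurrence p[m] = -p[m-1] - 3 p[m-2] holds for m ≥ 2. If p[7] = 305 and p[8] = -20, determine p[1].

Rearranging, p[m-2] = (p[m] + p[m-1]) / -3.
p[6] = (-20 + 305) / -3 = 285/-3 = -95
p[5] = (305 + (-95)) / -3 = 210/-3 = -70
p[4] = (-95 + (-70)) / -3 = -165/-3 = 55
p[3] = (-70 + 55) / -3 = -15/-3 = 5
p[2] = (55 + 5) / -3 = 60/-3 = -20
p[1] = (5 + (-20)) / -3 = -15/-3 = 5

5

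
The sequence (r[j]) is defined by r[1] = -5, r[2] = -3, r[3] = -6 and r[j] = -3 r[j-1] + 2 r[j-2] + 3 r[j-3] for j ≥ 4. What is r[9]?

r[4] = -3·(-6) + 2·(-3) + 3·(-5) = -3
r[5] = -3·(-3) + 2·(-6) + 3·(-3) = -12
r[6] = -3·(-12) + 2·(-3) + 3·(-6) = 12
r[7] = -3·12 + 2·(-12) + 3·(-3) = -69
r[8] = -3·(-69) + 2·12 + 3·(-12) = 195
r[9] = -3·195 + 2·(-69) + 3·12 = -687

-687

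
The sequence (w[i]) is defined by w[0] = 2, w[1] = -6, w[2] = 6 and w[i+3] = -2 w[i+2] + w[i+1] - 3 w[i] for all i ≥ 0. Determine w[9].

w[3] = -2·6 + (-6) - 3·2 = -24
w[4] = -2·(-24) + 6 - 3·(-6) = 72
w[5] = -2·72 + (-24) - 3·6 = -186
w[6] = -2·(-186) + 72 - 3·(-24) = 516
w[7] = -2·516 + (-186) - 3·72 = -1434
w[8] = -2·(-1434) + 516 - 3·(-186) = 3942
w[9] = -2·3942 + (-1434) - 3·516 = -10866

-10866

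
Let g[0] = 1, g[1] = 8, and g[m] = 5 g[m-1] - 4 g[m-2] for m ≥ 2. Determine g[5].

2388

g[2] = 5·8 - 4·1 = 36
g[3] = 5·36 - 4·8 = 148
g[4] = 5·148 - 4·36 = 596
g[5] = 5·596 - 4·148 = 2388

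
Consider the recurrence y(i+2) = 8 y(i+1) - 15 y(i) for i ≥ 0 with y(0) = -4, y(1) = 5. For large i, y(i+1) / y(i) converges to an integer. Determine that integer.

5

The characteristic equation is r^2 - 8r + 15 = 0, which factors as (r - 5)(r - 3) = 0.
So the roots are 5 and 3. Since |5| > |3| and the coefficient of 5^i is non-zero, the ratio tends to 5.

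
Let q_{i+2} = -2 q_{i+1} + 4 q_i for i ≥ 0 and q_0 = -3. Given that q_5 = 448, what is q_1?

Let q_1 = y.
q_2 = -12 - 2y
q_3 = 24 + 8y
q_4 = -96 - 24y
q_5 = 288 + 80y
So 288 + 80y = 448, giving y = 2.

2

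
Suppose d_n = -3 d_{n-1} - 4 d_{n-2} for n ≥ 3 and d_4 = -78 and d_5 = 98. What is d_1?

Rearranging, d_{n-2} = (d_n + 3 d_{n-1}) / -4.
d_3 = (98 + 3·(-78)) / -4 = -136/-4 = 34
d_2 = (-78 + 3·34) / -4 = 24/-4 = -6
d_1 = (34 + 3·(-6)) / -4 = 16/-4 = -4

-4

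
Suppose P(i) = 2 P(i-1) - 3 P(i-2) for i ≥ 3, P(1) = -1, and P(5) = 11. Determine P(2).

-2

Let P(2) = v.
P(3) = 3 + 2v
P(4) = 6 + v
P(5) = 3 - 4v
So 3 - 4v = 11, giving v = -2.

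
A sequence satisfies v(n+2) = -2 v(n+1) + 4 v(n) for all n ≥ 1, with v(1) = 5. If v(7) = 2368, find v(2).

Let v(2) = y.
v(3) = 20 - 2y
v(4) = -40 + 8y
v(5) = 160 - 24y
v(6) = -480 + 80y
v(7) = 1600 - 256y
So 1600 - 256y = 2368, giving y = -3.

-3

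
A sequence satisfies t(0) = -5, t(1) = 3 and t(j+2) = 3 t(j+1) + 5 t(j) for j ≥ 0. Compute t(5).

t(2) = 3*3 + 5*(-5) = -16
t(3) = 3*(-16) + 5*3 = -33
t(4) = 3*(-33) + 5*(-16) = -179
t(5) = 3*(-179) + 5*(-33) = -702

-702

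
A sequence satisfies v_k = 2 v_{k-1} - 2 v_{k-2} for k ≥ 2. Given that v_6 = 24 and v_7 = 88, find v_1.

Rearranging, v_{k-2} = (v_k - 2 v_{k-1}) / -2.
v_5 = (88 - 2(24)) / -2 = 40/-2 = -20
v_4 = (24 - 2(-20)) / -2 = 64/-2 = -32
v_3 = (-20 - 2(-32)) / -2 = 44/-2 = -22
v_2 = (-32 - 2(-22)) / -2 = 12/-2 = -6
v_1 = (-22 - 2(-6)) / -2 = -10/-2 = 5

5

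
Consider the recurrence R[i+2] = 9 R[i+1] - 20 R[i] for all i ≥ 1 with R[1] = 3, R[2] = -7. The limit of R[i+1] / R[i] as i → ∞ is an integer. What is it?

The characteristic equation is r^2 - 9r + 20 = 0, which factors as (r - 5)(r - 4) = 0.
So the roots are 5 and 4. Since |5| > |4| and the coefficient of 5^i is non-zero, the ratio tends to 5.

5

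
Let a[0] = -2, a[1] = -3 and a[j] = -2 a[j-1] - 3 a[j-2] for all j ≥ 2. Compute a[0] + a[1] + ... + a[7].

a[2] = -2(-3) - 3(-2) = 12
a[3] = -2(12) - 3(-3) = -15
a[4] = -2(-15) - 3(12) = -6
a[5] = -2(-6) - 3(-15) = 57
a[6] = -2(57) - 3(-6) = -96
a[7] = -2(-96) - 3(57) = 21
Sum = (-2) + (-3) + 12 + (-15) + (-6) + 57 + (-96) + 21 = -32

-32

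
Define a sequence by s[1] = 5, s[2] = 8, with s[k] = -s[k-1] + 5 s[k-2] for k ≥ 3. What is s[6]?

s[3] = -8 + 5(5) = 17
s[4] = -17 + 5(8) = 23
s[5] = -23 + 5(17) = 62
s[6] = -62 + 5(23) = 53

53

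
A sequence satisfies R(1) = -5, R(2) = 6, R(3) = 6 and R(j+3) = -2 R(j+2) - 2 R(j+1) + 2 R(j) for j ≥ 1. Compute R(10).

R(4) = -2*6 - 2*6 + 2*(-5) = -34
R(5) = -2*(-34) - 2*6 + 2*6 = 68
R(6) = -2*68 - 2*(-34) + 2*6 = -56
R(7) = -2*(-56) - 2*68 + 2*(-34) = -92
R(8) = -2*(-92) - 2*(-56) + 2*68 = 432
R(9) = -2*432 - 2*(-92) + 2*(-56) = -792
R(10) = -2*(-792) - 2*432 + 2*(-92) = 536

536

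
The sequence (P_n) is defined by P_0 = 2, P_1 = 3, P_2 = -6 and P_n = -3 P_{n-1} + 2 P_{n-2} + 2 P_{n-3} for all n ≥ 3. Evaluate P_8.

P_3 = -3·(-6) + 2·3 + 2·2 = 28
P_4 = -3·28 + 2·(-6) + 2·3 = -90
P_5 = -3·(-90) + 2·28 + 2·(-6) = 314
P_6 = -3·314 + 2·(-90) + 2·28 = -1066
P_7 = -3·(-1066) + 2·314 + 2·(-90) = 3646
P_8 = -3·3646 + 2·(-1066) + 2·314 = -12442

-12442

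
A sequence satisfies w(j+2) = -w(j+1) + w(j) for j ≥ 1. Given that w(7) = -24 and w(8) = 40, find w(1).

8

Rearranging, w(j-2) = w(j) + w(j-1).
w(6) = 40 + (-24) = 16
w(5) = -24 + 16 = -8
w(4) = 16 + (-8) = 8
w(3) = -8 + 8 = 0
w(2) = 8 + 0 = 8
w(1) = 0 + 8 = 8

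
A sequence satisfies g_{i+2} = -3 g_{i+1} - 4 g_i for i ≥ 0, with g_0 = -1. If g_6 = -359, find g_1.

Let g_1 = y.
g_2 = 4 - 3y
g_3 = -12 + 5y
g_4 = 20 - 3y
g_5 = -12 - 11y
g_6 = -44 + 45y
So -44 + 45y = -359, giving y = -7.

-7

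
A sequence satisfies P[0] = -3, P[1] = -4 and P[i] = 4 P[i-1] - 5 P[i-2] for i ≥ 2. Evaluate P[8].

P[2] = 4(-4) - 5(-3) = -1
P[3] = 4(-1) - 5(-4) = 16
P[4] = 4(16) - 5(-1) = 69
P[5] = 4(69) - 5(16) = 196
P[6] = 4(196) - 5(69) = 439
P[7] = 4(439) - 5(196) = 776
P[8] = 4(776) - 5(439) = 909

909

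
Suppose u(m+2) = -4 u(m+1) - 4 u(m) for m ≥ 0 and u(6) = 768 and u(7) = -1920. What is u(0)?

Rearranging, u(m-2) = (u(m) + 4 u(m-1)) / -4.
u(5) = (-1920 + 4·768) / -4 = 1152/-4 = -288
u(4) = (768 + 4·(-288)) / -4 = -384/-4 = 96
u(3) = (-288 + 4·96) / -4 = 96/-4 = -24
u(2) = (96 + 4·(-24)) / -4 = 0/-4 = 0
u(1) = (-24 + 4·0) / -4 = -24/-4 = 6
u(0) = (0 + 4·6) / -4 = 24/-4 = -6

-6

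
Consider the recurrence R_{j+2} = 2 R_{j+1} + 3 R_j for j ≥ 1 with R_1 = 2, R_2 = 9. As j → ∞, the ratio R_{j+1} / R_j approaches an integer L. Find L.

3

The characteristic equation is r^2 - 2r - 3 = 0, which factors as (r - 3)(r + 1) = 0.
So the roots are 3 and -1. Since |3| > |-1| and the coefficient of 3^j is non-zero, the ratio tends to 3.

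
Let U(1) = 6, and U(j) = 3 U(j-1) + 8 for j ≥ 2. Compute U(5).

806

U(2) = 3*6 + 8 = 26
U(3) = 3*26 + 8 = 86
U(4) = 3*86 + 8 = 266
U(5) = 3*266 + 8 = 806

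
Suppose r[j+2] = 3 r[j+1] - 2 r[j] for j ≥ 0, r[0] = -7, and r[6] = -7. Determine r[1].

Let r[1] = y.
r[2] = 14 + 3y
r[3] = 42 + 7y
r[4] = 98 + 15y
r[5] = 210 + 31y
r[6] = 434 + 63y
So 434 + 63y = -7, giving y = -7.

-7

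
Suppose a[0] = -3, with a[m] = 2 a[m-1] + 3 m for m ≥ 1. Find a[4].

a[1] = 2·(-3) + 3 = -3
a[2] = 2·(-3) + 6 = 0
a[3] = 2·0 + 9 = 9
a[4] = 2·9 + 12 = 30

30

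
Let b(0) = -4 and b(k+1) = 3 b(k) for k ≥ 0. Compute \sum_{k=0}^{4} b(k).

-484

b(1) = 3·(-4) = -12
b(2) = 3·(-12) = -36
b(3) = 3·(-36) = -108
b(4) = 3·(-108) = -324
Sum = (-4) + (-12) + (-36) + (-108) + (-324) = -484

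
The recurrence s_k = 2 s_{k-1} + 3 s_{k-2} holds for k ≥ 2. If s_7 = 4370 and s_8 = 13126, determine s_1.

2

Rearranging, s_{k-2} = (s_k - 2 s_{k-1}) / 3.
s_6 = (13126 - 2*4370) / 3 = 4386/3 = 1462
s_5 = (4370 - 2*1462) / 3 = 1446/3 = 482
s_4 = (1462 - 2*482) / 3 = 498/3 = 166
s_3 = (482 - 2*166) / 3 = 150/3 = 50
s_2 = (166 - 2*50) / 3 = 66/3 = 22
s_1 = (50 - 2*22) / 3 = 6/3 = 2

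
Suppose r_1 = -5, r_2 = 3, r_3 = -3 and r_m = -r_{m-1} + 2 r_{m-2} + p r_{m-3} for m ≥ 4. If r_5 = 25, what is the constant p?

5

r_4 = 9 - 5p
r_5 = -15 + 8p
So -15 + 8p = 25, giving p = 5.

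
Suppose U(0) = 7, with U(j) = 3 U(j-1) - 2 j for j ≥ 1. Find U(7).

12037

U(1) = 3·7 - 2 = 19
U(2) = 3·19 - 4 = 53
U(3) = 3·53 - 6 = 153
U(4) = 3·153 - 8 = 451
U(5) = 3·451 - 10 = 1343
U(6) = 3·1343 - 12 = 4017
U(7) = 3·4017 - 14 = 12037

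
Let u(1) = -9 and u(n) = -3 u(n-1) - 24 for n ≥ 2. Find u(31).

-617673396283953

The fixed point is -24/(1 + 3) = -6, so u(n) + 6 = -3(u(n-1) + 6).
Hence u(n) = -3·(-3)^{n-1} - 6.
u(31) = -3·(-3)^{30} - 6 = -3·205891132094649 - 6 = -617673396283953.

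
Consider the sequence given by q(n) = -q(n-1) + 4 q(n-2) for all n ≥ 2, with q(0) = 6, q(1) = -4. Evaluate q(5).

-332

q(2) = -(-4) + 4*6 = 28
q(3) = -28 + 4*(-4) = -44
q(4) = -(-44) + 4*28 = 156
q(5) = -156 + 4*(-44) = -332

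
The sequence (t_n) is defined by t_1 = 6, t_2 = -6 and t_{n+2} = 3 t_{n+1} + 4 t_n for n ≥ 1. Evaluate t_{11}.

6

t_3 = 3(-6) + 4(6) = 6
t_4 = 3(6) + 4(-6) = -6
t_5 = 3(-6) + 4(6) = 6
t_6 = 3(6) + 4(-6) = -6
t_7 = 3(-6) + 4(6) = 6
t_8 = 3(6) + 4(-6) = -6
t_9 = 3(-6) + 4(6) = 6
t_{10} = 3(6) + 4(-6) = -6
t_{11} = 3(-6) + 4(6) = 6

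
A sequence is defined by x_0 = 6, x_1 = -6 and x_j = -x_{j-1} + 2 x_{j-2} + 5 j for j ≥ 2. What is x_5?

x_2 = -(-6) + 2·6 + 10 = 28
x_3 = -28 + 2·(-6) + 15 = -25
x_4 = -(-25) + 2·28 + 20 = 101
x_5 = -101 + 2·(-25) + 25 = -126

-126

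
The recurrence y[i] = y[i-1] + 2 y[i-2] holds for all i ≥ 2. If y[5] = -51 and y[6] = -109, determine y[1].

Rearranging, y[i-2] = (y[i] - y[i-1]) / 2.
y[4] = (-109 - (-51)) / 2 = -58/2 = -29
y[3] = (-51 - (-29)) / 2 = -22/2 = -11
y[2] = (-29 - (-11)) / 2 = -18/2 = -9
y[1] = (-11 - (-9)) / 2 = -2/2 = -1

-1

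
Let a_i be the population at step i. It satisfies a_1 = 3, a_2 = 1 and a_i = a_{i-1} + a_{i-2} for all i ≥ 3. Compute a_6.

a_3 = 1 + 3 = 4
a_4 = 4 + 1 = 5
a_5 = 5 + 4 = 9
a_6 = 9 + 5 = 14

14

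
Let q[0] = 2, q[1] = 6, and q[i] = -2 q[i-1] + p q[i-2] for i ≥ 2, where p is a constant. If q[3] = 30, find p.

q[2] = -12 + 2p
q[3] = 24 + 2p
So 24 + 2p = 30, giving p = 3.

3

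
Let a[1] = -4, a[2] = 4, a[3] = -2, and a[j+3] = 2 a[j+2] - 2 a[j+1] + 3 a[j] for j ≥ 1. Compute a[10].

-392

a[4] = 2·(-2) - 2·4 + 3·(-4) = -24
a[5] = 2·(-24) - 2·(-2) + 3·4 = -32
a[6] = 2·(-32) - 2·(-24) + 3·(-2) = -22
a[7] = 2·(-22) - 2·(-32) + 3·(-24) = -52
a[8] = 2·(-52) - 2·(-22) + 3·(-32) = -156
a[9] = 2·(-156) - 2·(-52) + 3·(-22) = -274
a[10] = 2·(-274) - 2·(-156) + 3·(-52) = -392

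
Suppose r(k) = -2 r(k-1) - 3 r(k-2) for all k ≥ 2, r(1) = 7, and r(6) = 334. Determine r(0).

8

Let r(0) = z.
r(2) = -14 - 3z
r(3) = 7 + 6z
r(4) = 28 - 3z
r(5) = -77 - 12z
r(6) = 70 + 33z
So 70 + 33z = 334, giving z = 8.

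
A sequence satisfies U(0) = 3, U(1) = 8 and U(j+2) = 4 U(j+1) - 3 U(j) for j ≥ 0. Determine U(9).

49208

U(2) = 4*8 - 3*3 = 23
U(3) = 4*23 - 3*8 = 68
U(4) = 4*68 - 3*23 = 203
U(5) = 4*203 - 3*68 = 608
U(6) = 4*608 - 3*203 = 1823
U(7) = 4*1823 - 3*608 = 5468
U(8) = 4*5468 - 3*1823 = 16403
U(9) = 4*16403 - 3*5468 = 49208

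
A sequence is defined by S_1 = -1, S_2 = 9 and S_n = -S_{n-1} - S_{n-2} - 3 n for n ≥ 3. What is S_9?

-23

S_3 = -9 - (-1) - 9 = -17
S_4 = -(-17) - 9 - 12 = -4
S_5 = -(-4) - (-17) - 15 = 6
S_6 = -6 - (-4) - 18 = -20
S_7 = -(-20) - 6 - 21 = -7
S_8 = -(-7) - (-20) - 24 = 3
S_9 = -3 - (-7) - 27 = -23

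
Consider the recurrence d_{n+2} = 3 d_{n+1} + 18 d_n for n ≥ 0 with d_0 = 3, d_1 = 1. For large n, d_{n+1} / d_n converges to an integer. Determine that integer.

6

The characteristic equation is r^2 - 3r - 18 = 0, which factors as (r - 6)(r + 3) = 0.
So the roots are 6 and -3. Since |6| > |-3| and the coefficient of 6^n is non-zero, the ratio tends to 6.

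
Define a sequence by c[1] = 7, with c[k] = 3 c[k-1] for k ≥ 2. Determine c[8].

c[2] = 3·7 = 21
c[3] = 3·21 = 63
c[4] = 3·63 = 189
c[5] = 3·189 = 567
c[6] = 3·567 = 1701
c[7] = 3·1701 = 5103
c[8] = 3·5103 = 15309

15309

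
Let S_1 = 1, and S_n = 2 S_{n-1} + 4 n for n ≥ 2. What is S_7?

796

S_2 = 2·1 + 8 = 10
S_3 = 2·10 + 12 = 32
S_4 = 2·32 + 16 = 80
S_5 = 2·80 + 20 = 180
S_6 = 2·180 + 24 = 384
S_7 = 2·384 + 28 = 796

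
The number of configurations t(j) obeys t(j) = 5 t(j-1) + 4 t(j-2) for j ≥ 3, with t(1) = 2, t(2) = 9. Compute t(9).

1814357

t(3) = 5(9) + 4(2) = 53
t(4) = 5(53) + 4(9) = 301
t(5) = 5(301) + 4(53) = 1717
t(6) = 5(1717) + 4(301) = 9789
t(7) = 5(9789) + 4(1717) = 55813
t(8) = 5(55813) + 4(9789) = 318221
t(9) = 5(318221) + 4(55813) = 1814357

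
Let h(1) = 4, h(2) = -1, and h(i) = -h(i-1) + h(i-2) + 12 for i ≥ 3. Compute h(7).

h(3) = -(-1) + 4 + 12 = 17
h(4) = -17 + (-1) + 12 = -6
h(5) = -(-6) + 17 + 12 = 35
h(6) = -35 + (-6) + 12 = -29
h(7) = -(-29) + 35 + 12 = 76

76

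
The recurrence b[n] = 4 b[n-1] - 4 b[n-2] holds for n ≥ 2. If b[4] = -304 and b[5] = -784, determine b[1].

Rearranging, b[n-2] = (b[n] - 4 b[n-1]) / -4.
b[3] = (-784 - 4(-304)) / -4 = 432/-4 = -108
b[2] = (-304 - 4(-108)) / -4 = 128/-4 = -32
b[1] = (-108 - 4(-32)) / -4 = 20/-4 = -5

-5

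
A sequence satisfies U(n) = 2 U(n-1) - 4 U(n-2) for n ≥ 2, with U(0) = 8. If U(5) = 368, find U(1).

-7

Let U(1) = x.
U(2) = -32 + 2x
U(3) = -64
U(4) = -8x
U(5) = 256 - 16x
So 256 - 16x = 368, giving x = -7.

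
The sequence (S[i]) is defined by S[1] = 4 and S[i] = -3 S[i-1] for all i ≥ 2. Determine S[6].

S[2] = -3*4 = -12
S[3] = -3*(-12) = 36
S[4] = -3*36 = -108
S[5] = -3*(-108) = 324
S[6] = -3*324 = -972

-972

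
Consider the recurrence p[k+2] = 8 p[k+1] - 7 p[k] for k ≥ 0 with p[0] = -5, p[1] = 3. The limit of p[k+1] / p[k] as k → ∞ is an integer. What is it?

7

The characteristic equation is r^2 - 8r + 7 = 0, which factors as (r - 7)(r - 1) = 0.
So the roots are 7 and 1. Since |7| > |1| and the coefficient of 7^k is non-zero, the ratio tends to 7.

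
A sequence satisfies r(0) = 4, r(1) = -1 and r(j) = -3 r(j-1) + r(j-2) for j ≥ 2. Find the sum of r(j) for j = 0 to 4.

r(2) = -3*(-1) + 4 = 7
r(3) = -3*7 + (-1) = -22
r(4) = -3*(-22) + 7 = 73
Sum = 4 + (-1) + 7 + (-22) + 73 = 61

61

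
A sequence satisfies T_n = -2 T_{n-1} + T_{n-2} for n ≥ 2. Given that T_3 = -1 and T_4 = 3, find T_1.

1

Rearranging, T_{n-2} = T_n + 2 T_{n-1}.
T_2 = 3 + 2(-1) = 1
T_1 = -1 + 2(1) = 1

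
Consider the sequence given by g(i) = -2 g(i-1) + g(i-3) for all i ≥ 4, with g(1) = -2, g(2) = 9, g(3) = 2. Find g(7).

g(4) = -2*2 + (-2) = -6
g(5) = -2*(-6) + 9 = 21
g(6) = -2*21 + 2 = -40
g(7) = -2*(-40) + (-6) = 74

74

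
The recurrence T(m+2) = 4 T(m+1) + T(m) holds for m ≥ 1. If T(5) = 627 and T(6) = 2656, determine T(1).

3

Rearranging, T(m-2) = T(m) - 4 T(m-1).
T(4) = 2656 - 4*627 = 148
T(3) = 627 - 4*148 = 35
T(2) = 148 - 4*35 = 8
T(1) = 35 - 4*8 = 3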